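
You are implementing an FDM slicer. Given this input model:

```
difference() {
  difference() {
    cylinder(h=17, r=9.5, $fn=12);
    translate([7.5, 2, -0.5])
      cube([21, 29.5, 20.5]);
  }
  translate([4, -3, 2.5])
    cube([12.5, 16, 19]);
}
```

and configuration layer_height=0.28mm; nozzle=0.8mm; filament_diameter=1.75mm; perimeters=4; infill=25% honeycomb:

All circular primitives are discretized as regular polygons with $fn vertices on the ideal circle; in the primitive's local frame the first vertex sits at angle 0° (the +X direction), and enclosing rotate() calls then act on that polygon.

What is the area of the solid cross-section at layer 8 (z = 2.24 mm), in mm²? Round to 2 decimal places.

At z = 2.24 mm: the r=9.5 cylinder contributes a regular 12-gon of circumradius 9.5 (area = (12/2)·9.500²·sin(360°/12) = 270.75 mm²); the cube at (7.5, 2) is present — its section is the full 21×29.5 rectangle (area 619.50 mm²); Subtracting the remaining from the first: starting from the r=9.5 cylinder (270.75 mm²), the 21×29.5 cube at (7.5, 2) partially overlaps it — only the 3.28 mm² overlap (of its 619.50 mm²) is removed, clipping the outline — area = 267.47 mm²; the cube at (4, -3) is not intersected at this z (z outside [2.5, 21.5]); After the difference (first − rest): none of the subtracted shapes is present at this height, so that combined region is unchanged — area = 267.47 mm². Overall, the cross-section is a single solid region. Net area = 267.47 mm².

267.47 mm²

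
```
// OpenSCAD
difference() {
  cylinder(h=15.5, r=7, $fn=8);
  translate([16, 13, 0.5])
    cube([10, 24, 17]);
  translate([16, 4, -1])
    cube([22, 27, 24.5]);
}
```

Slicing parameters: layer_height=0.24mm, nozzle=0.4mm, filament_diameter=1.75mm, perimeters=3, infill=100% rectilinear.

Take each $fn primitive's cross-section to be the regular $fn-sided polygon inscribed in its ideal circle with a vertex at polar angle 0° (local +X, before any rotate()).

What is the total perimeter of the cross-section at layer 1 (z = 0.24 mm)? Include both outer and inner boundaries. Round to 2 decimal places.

At z = 0.24 mm: the r=7 cylinder gives a regular 8-gon of circumradius 7 (constant along its height) (perimeter = 2·8·7.000·sin(180°/8) = 42.86 mm); the cube at (16, 13) does not reach this height (z outside [0.5, 17.5]); the 22×27 cube at (16, 4) contributes its full rectangle (perimeter 98.00 mm); Taking the first minus the rest: starting from the r=7 cylinder, the 22×27 cube at (16, 4) misses the remaining region (no effect) — boundary = 42.86 mm. Overall, the cross-section is a single solid region. Total boundary length (outer) = 42.86 mm.

42.86 mm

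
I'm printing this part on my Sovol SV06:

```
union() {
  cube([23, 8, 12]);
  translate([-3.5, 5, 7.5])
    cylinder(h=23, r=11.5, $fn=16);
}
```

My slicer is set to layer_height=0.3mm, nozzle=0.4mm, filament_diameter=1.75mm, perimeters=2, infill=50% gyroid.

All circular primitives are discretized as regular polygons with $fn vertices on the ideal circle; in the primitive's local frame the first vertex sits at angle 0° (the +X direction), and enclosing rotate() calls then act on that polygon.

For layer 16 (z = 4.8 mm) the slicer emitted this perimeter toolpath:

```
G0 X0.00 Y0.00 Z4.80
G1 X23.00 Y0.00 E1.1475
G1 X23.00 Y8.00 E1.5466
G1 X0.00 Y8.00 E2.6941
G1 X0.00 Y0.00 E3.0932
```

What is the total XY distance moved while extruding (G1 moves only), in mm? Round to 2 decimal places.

Sum the Euclidean lengths of each G1 segment: total = 62.00 mm.

62.00 mm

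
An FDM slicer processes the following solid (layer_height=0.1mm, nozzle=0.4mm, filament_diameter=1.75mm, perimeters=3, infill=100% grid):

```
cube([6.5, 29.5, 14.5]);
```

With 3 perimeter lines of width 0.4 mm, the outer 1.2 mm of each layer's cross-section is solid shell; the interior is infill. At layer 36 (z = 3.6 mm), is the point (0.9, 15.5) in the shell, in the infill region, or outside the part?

At z = 3.6 mm: the cube (footprint 6.5×29.5) is included at this height. Overall, the cross-section is a single solid region. The nearest boundary edge runs (0.00, 29.50)→(0.00, 0.00); distance from the point to it = 0.90 mm. The point is inside the cross-section, 0.90 mm from the nearest boundary — within the 1.2 mm shell band (3 × 0.4).

shell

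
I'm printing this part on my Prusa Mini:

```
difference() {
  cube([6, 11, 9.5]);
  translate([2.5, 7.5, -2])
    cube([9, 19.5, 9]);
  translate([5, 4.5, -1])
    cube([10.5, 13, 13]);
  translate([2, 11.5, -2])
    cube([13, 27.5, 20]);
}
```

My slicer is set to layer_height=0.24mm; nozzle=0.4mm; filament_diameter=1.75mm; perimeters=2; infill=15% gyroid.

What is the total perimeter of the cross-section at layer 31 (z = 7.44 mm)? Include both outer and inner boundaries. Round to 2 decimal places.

At z = 7.44 mm: the 6×11 cube contributes its full rectangle (perimeter 34.00 mm); the cube at (2.5, 7.5) does not reach this height (z outside [-2, 7]); the cube at (5, 4.5) (footprint 10.5×13) is included at this height (perimeter 47.00 mm); the 13×27.5 cube at (2, 11.5) contributes its full rectangle (perimeter 81.00 mm); Taking the first minus the rest: starting from the 6×11 cube, the 10.5×13 cube at (5, 4.5) partially overlaps it — only the 6.50 mm² overlap (of its 136.50 mm²) is removed, clipping the outline; the 13×27.5 cube at (2, 11.5) misses the remaining region (no effect) — boundary = 34.00 mm. Overall, the cross-section is a single solid region. Total boundary length (outer) = 34.00 mm.

34.00 mm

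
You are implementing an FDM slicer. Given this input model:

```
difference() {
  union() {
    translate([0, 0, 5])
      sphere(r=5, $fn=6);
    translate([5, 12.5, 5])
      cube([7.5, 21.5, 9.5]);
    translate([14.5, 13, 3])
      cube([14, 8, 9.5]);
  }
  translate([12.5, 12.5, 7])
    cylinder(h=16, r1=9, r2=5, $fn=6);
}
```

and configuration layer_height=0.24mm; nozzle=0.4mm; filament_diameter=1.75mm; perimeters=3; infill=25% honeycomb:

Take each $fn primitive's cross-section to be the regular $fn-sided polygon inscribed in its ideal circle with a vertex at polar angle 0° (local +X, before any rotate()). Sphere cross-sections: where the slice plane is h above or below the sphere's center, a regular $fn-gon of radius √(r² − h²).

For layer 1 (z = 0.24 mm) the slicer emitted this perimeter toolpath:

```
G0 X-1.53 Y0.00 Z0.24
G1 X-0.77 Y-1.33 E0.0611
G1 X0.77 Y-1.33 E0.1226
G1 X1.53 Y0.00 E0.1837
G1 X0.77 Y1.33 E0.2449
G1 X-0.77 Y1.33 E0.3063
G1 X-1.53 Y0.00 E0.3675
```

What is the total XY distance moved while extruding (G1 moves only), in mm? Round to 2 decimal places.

Sum the Euclidean lengths of each G1 segment: total = 9.21 mm.

9.21 mm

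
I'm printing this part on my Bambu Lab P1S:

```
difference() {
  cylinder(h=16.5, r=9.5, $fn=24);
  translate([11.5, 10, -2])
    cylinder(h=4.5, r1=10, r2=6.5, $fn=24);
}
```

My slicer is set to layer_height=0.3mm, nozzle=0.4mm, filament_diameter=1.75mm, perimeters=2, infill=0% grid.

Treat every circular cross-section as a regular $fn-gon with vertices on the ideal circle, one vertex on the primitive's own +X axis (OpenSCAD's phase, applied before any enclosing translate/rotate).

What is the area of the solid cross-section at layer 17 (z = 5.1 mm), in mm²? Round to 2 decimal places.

280.30 mm²

At z = 5.1 mm: the r=9.5 cylinder gives a regular 24-gon of circumradius 9.5 (constant along its height) (area = (24/2)·9.500²·sin(360°/24) = 280.30 mm²); the cone at (11.5, 10) is absent (z outside [-2, 2.5]); After the difference (first − rest): none of the subtracted shapes is present at this height, so the r=9.5 cylinder is unchanged — area = 280.30 mm². Overall, the cross-section is a single solid region. Net area = 280.30 mm².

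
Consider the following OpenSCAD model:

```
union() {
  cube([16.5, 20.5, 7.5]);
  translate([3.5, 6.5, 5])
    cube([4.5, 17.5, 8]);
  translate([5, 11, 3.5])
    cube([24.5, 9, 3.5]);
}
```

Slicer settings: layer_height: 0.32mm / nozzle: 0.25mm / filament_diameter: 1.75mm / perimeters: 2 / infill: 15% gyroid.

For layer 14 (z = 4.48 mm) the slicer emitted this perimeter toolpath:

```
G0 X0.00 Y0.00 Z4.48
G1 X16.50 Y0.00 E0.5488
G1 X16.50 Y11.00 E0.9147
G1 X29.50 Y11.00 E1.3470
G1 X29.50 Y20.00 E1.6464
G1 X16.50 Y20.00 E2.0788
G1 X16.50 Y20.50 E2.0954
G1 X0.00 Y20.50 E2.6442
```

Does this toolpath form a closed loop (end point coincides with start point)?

Start point (G0): (0.00, 0.00). End point (last G1): the path does not return to the start — open.

no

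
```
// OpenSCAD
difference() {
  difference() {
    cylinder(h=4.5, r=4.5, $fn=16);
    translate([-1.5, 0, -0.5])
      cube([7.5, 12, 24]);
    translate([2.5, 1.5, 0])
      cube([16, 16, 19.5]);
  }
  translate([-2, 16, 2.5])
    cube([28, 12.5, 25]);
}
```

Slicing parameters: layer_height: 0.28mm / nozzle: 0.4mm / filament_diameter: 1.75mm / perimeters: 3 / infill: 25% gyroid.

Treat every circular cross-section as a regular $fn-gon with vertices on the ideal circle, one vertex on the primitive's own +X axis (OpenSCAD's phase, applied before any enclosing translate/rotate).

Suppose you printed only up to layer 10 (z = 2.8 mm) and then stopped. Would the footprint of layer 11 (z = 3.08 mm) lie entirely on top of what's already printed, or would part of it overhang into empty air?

Compare the two slices. At z = 2.8: the r=4.5 cylinder gives a regular 16-gon of circumradius 4.5 (constant along its height) (area = (16/2)·4.500²·sin(360°/16) = 61.99 mm²); the cube at (-1.5, 0) is present — its section is the full 7.5×12 rectangle (area 90.00 mm²); the cube at (2.5, 1.5) is present — its section is the full 16×16 rectangle (area 256.00 mm²); Taking the first minus the rest: starting from the r=4.5 cylinder (61.99 mm²), the 7.5×12 cube at (-1.5, 0) partially overlaps it — only the 22.02 mm² overlap (of its 90.00 mm²) is removed, clipping the outline; the 16×16 cube at (2.5, 1.5) misses the remaining region (no effect) — area = 39.97 mm²; the cube at (-2, 16) (footprint 28×12.5) is included at this height (area 350.00 mm²); Subtracting the remaining from the first: starting from that combined region (39.97 mm²), the 28×12.5 cube at (-2, 16) misses the remaining region (no effect) — area = 39.97 mm². At z = 3.08: the cylinder: section is a regular 16-gon, circumradius r=4.5 (area = (16/2)·4.500²·sin(360°/16) = 61.99 mm²); the cube at (-1.5, 0) (footprint 7.5×12) is included at this height (area 90.00 mm²); the 16×16 cube at (2.5, 1.5) contributes its full rectangle (area 256.00 mm²); Taking the first minus the rest: starting from the r=4.5 cylinder (61.99 mm²), the 7.5×12 cube at (-1.5, 0) partially overlaps it — only the 22.02 mm² overlap (of its 90.00 mm²) is removed, clipping the outline; the 16×16 cube at (2.5, 1.5) misses the remaining region (no effect) — area = 39.97 mm²; the cube at (-2, 16) (footprint 28×12.5) is included at this height (area 350.00 mm²); Taking the first minus the rest: starting from that combined region (39.97 mm²), the 28×12.5 cube at (-2, 16) misses the remaining region (no effect) — area = 39.97 mm². Checking containment: the cross-section at z = 3.08 is a subset of the cross-section at z = 2.8.

entirely on top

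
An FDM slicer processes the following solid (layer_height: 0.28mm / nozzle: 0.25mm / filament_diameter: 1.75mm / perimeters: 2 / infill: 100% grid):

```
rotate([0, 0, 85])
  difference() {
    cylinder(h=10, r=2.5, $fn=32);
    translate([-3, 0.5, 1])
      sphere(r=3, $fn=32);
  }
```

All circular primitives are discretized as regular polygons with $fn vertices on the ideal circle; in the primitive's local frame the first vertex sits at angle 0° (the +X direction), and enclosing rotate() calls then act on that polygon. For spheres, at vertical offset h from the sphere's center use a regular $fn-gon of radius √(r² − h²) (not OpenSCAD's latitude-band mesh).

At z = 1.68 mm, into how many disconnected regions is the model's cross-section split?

At z = 1.68 mm: the r=2.5 cylinder gives a regular 32-gon of circumradius 2.5 (constant along its height); the r=3 sphere at (-3, 0.5) contributes a regular 32-gon of circumradius √(3²−0.68²) = 2.922; Taking the first minus the rest: starting from the r=2.5 cylinder, the r=3 sphere at (-3, 0.5) partially overlaps it — only the 7.37 mm² overlap (of its 26.65 mm²) is removed, clipping the outline — 1 connected region; (rotated 85° about Z; rotation is an isometry so areas/perimeters/island counts are preserved). The result has 1 disconnected region.

1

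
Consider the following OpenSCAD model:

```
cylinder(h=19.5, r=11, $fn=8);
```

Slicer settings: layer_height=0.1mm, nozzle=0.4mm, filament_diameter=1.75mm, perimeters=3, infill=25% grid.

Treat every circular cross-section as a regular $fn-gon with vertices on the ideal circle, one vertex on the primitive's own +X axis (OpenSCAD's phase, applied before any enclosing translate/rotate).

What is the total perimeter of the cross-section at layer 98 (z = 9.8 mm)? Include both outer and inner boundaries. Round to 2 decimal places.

67.35 mm

At z = 9.8 mm: the cylinder: section is a regular 8-gon, circumradius r=11 (perimeter = 2·8·11.000·sin(180°/8) = 67.35 mm). Overall, the cross-section is a single solid region. Total boundary length (outer) = 67.35 mm.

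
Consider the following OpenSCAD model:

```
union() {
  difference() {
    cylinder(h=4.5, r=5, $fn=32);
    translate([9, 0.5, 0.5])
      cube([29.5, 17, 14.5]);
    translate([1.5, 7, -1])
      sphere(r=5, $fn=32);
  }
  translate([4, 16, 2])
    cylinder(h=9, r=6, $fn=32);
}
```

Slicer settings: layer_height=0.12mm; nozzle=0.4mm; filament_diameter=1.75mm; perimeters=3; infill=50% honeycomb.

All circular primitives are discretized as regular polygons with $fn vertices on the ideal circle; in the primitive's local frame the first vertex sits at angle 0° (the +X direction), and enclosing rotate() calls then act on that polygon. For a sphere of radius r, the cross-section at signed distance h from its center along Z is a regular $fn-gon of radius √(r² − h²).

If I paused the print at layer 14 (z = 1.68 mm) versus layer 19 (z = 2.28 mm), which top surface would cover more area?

layer 19 (z = 2.28 mm)

Layer 14 (z = 1.68): the r=5 cylinder contributes a regular 32-gon of circumradius 5 (area = (32/2)·5.000²·sin(360°/32) = 78.04 mm²); the cube at (9, 0.5) is present — its section is the full 29.5×17 rectangle (area 501.50 mm²); the r=5 sphere at (1.5, 7) slices to a regular 32-gon of circumradius 4.221 (√(r²−h²) with h=2.68 from center) (area = (32/2)·4.221²·sin(360°/32) = 55.62 mm²); Subtracting the remaining from the first: starting from the r=5 cylinder (78.04 mm²), the 29.5×17 cube at (9, 0.5) misses the remaining region (no effect); the r=5 sphere at (1.5, 7) partially overlaps it — only the 7.96 mm² overlap (of its 55.62 mm²) is removed, clipping the outline — area = 70.07 mm²; the cylinder at (4, 16) is absent (z outside [2, 11]); Taking the union: only that combined region is present, so the union is just that shape — area = 70.07 mm². So its area = 70.07 mm². Layer 19 (z = 2.28): the cylinder: section is a regular 32-gon, circumradius r=5 (area = (32/2)·5.000²·sin(360°/32) = 78.04 mm²); the cube at (9, 0.5) (footprint 29.5×17) is included at this height (area 501.50 mm²); the sphere at (1.5, 7): section is a regular 32-gon, circumradius = √(r²−h²) = √(5²−3.28²) = 3.774 (area = (32/2)·3.774²·sin(360°/32) = 44.45 mm²); After the difference (first − rest): starting from the r=5 cylinder (78.04 mm²), the 29.5×17 cube at (9, 0.5) misses the remaining region (no effect); the r=5 sphere at (1.5, 7) partially overlaps it — only the 5.35 mm² overlap (of its 44.45 mm²) is removed, clipping the outline — area = 72.69 mm²; the cylinder at (4, 16): section is a regular 32-gon, circumradius r=6 (area = (32/2)·6.000²·sin(360°/32) = 112.37 mm²); Merging all regions: the 2 present regions are separate (no shared area or edge), so areas and boundary lengths simply add and each stays a separate island — area = 185.06 mm². So its area = 185.06 mm². Layer 19 is larger (185.06 vs 70.07 mm²).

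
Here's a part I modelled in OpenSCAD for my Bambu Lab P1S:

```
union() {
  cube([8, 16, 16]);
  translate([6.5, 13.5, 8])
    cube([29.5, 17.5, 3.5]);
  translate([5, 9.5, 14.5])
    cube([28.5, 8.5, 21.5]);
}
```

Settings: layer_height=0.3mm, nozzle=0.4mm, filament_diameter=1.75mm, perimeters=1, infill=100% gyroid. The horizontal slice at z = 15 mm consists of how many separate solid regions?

1

At z = 15 mm: the cube is present — its section is the full 8×16 rectangle; the cube at (6.5, 13.5) is absent (z outside [8, 11.5]); the 28.5×8.5 cube at (5, 9.5) contributes its full rectangle; Taking the union: the regions partially overlap (shared area 19.50 mm²), so overlapping operands fuse into one piece — 1 connected region. The result has 1 disconnected region.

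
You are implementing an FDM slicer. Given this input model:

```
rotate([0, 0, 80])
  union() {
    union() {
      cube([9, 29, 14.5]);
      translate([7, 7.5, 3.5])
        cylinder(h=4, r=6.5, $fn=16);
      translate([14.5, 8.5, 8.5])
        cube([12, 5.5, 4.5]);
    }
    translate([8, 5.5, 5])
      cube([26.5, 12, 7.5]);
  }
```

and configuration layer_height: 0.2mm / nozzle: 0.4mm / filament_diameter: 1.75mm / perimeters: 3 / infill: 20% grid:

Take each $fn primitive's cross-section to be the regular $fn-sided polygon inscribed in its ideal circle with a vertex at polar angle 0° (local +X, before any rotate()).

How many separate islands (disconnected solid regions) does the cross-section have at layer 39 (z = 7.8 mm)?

1

At z = 7.8 mm: the cube (footprint 9×29) is included at this height; the cylinder at (7, 7.5) is absent (z outside [3.5, 7.5]); the cube at (14.5, 8.5) does not reach this height (z outside [8.5, 13]); Merging all regions: only the 9×29 cube is present, so the union is just that shape — 1 connected region; the 26.5×12 cube at (8, 5.5) contributes its full rectangle; Combining (union): the regions partially overlap (shared area 12.00 mm²), so overlapping operands fuse into one piece — 1 connected region; (rotated 80° about Z; rotation is an isometry so areas/perimeters/island counts are preserved). Overall, the cross-section is a single solid region. Island count = 1.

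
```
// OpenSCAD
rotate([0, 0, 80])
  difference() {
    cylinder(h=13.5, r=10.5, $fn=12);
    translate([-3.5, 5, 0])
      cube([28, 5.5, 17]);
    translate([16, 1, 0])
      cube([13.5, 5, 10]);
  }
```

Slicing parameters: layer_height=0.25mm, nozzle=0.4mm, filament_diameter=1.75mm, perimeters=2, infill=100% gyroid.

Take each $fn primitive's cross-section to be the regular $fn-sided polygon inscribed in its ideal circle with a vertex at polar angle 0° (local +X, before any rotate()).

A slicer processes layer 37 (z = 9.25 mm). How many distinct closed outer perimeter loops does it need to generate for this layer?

At z = 9.25 mm: the r=10.5 cylinder gives a regular 12-gon of circumradius 10.5 (constant along its height); the cube at (-3.5, 5) is present — its section is the full 28×5.5 rectangle; the 13.5×5 cube at (16, 1) contributes its full rectangle; Subtracting the remaining from the first: starting from the r=10.5 cylinder, the 28×5.5 cube at (-3.5, 5) partially overlaps it — only the 51.15 mm² overlap (of its 154.00 mm²) is removed, clipping the outline; the 13.5×5 cube at (16, 1) misses the remaining region (no effect) — 1 connected region; (whole slice rotated 80° about Z — lengths, areas and connectivity unchanged). The result has 1 disconnected region.

1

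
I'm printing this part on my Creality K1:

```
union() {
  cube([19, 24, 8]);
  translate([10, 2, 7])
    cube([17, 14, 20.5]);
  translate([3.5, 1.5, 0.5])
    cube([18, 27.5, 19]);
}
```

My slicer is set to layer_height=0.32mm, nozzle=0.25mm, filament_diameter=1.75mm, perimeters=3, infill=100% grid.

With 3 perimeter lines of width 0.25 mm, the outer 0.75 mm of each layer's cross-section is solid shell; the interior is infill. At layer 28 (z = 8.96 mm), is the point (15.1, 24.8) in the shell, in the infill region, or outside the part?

infill

At z = 8.96 mm: the cube does not reach this height (z outside [0, 8]); the cube at (10, 2) is present — its section is the full 17×14 rectangle; the 18×27.5 cube at (3.5, 1.5) contributes its full rectangle; Combining (union): the regions partially overlap (shared area 161.00 mm²), so overlapping operands fuse into one piece — 1 connected region. Overall, the cross-section is a single solid region. The nearest boundary edge runs (3.50, 29.00)→(21.50, 29.00); distance from the point to it = 4.20 mm. The point is inside the cross-section and 4.20 mm from the nearest boundary — more than the 0.75 mm shell width (3 × 0.25), so it's in the infill interior.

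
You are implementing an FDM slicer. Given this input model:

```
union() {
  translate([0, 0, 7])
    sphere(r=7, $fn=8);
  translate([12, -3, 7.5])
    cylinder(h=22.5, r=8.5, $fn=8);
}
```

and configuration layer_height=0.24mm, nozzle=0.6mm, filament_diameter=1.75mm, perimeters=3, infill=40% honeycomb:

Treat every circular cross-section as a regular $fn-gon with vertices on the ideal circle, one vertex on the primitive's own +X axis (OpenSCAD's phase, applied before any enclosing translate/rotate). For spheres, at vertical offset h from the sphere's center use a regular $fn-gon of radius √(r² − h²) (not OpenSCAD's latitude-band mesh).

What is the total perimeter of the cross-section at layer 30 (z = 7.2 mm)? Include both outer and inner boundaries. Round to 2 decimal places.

42.84 mm

At z = 7.2 mm: the r=7 sphere contributes a regular 8-gon of circumradius √(7²−0.2²) = 6.997 (perimeter = 2·8·6.997·sin(180°/8) = 42.84 mm); the cylinder at (12, -3) is not intersected at this z (z outside [7.5, 30]); Merging all regions: only the r=7 sphere is present, so the union is just that shape — boundary = 42.84 mm. Overall, the cross-section is a single solid region. Total boundary length (outer) = 42.84 mm.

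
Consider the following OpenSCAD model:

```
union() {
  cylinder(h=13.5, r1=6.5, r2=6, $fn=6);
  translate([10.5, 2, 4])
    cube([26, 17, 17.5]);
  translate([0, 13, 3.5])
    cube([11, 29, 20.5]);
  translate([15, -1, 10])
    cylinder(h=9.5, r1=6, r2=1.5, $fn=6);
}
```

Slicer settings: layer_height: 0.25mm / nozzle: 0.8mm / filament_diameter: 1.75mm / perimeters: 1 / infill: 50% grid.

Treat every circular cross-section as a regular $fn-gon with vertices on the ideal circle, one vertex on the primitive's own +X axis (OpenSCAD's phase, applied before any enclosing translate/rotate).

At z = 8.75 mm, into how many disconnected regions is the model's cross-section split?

At z = 8.75 mm: the cone contributes a regular 6-gon of circumradius 6.176 (interpolated between r1=6.5 and r2=6 at t=0.648); the 26×17 cube at (10.5, 2) contributes its full rectangle; the 11×29 cube at (0, 13) contributes its full rectangle; the cone at (15, -1) does not reach this height (z outside [10, 19.5]); Merging all regions: the regions partially overlap (shared area 3.00 mm²), so overlapping operands fuse into one piece — 2 connected regions. The result has 2 disconnected regions.

2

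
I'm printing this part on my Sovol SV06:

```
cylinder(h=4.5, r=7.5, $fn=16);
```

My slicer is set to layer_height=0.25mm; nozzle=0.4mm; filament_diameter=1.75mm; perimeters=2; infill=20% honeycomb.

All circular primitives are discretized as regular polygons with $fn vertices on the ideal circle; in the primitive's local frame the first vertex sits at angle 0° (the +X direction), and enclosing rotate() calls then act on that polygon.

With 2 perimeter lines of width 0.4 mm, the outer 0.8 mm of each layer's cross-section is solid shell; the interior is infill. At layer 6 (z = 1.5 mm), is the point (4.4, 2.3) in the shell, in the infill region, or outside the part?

At z = 1.5 mm: the r=7.5 cylinder contributes a regular 16-gon of circumradius 7.5. Overall, the cross-section is a single solid region. The nearest boundary edge runs (6.93, 2.87)→(5.30, 5.30); distance from the point to it = 2.42 mm. The point is inside the cross-section and 2.42 mm from the nearest boundary — more than the 0.8 mm shell width (2 × 0.4), so it's in the infill interior.

infill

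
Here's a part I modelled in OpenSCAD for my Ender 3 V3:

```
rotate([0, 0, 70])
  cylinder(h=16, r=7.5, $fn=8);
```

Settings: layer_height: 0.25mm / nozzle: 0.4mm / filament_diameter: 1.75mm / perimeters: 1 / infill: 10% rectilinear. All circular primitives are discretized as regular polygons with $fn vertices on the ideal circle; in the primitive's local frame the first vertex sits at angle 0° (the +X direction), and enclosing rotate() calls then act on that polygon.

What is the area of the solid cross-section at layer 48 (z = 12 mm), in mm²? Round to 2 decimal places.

159.10 mm²

At z = 12 mm: the r=7.5 cylinder gives a regular 8-gon of circumradius 7.5 (constant along its height) (area = (8/2)·7.500²·sin(360°/8) = 159.10 mm²); (rotated 70° about Z; rotation is an isometry so areas/perimeters/island counts are preserved). Overall, the cross-section is a single solid region. Net area = 159.10 mm².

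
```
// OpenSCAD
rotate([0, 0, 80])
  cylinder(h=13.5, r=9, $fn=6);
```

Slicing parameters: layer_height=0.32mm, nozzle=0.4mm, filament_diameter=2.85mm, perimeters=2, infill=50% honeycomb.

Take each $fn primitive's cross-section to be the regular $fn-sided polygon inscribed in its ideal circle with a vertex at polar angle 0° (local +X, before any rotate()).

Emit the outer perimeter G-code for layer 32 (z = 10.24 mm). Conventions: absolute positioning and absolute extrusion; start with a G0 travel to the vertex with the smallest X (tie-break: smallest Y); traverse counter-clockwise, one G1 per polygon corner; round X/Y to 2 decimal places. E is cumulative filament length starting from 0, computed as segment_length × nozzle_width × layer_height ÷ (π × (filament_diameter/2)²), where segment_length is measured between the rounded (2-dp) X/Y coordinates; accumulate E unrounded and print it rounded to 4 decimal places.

G0 X-8.46 Y-3.08 Z10.24
G1 X-1.56 Y-8.86 E0.1806
G1 X6.89 Y-5.79 E0.3610
G1 X8.46 Y3.08 E0.5417
G1 X1.56 Y8.86 E0.7223
G1 X-6.89 Y5.79 E0.9027
G1 X-8.46 Y-3.08 E1.0835

At z = 10.24 mm: the cylinder: section is a regular 6-gon, circumradius r=9; (whole slice rotated 80° about Z — lengths, areas and connectivity unchanged). The outline is a single polygon with 6 vertices. Extrusion per mm of travel: 0.4 × 0.32 / (π × 1.425²) = 0.020065. Accumulating E over each segment gives final E = 1.0835.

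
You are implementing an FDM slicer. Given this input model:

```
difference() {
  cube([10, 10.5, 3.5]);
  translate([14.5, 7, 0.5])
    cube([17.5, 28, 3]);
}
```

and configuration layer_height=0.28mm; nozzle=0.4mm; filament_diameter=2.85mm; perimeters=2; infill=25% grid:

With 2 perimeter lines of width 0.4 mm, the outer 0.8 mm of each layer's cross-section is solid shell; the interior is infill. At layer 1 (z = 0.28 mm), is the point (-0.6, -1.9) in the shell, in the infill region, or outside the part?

outside

At z = 0.28 mm: the cube (footprint 10×10.5) is included at this height; the cube at (14.5, 7) does not reach this height (z outside [0.5, 3.5]); Subtracting the remaining from the first: none of the subtracted shapes is present at this height, so the 10×10.5 cube is unchanged — 1 connected region. Overall, the cross-section is a single solid region. The nearest boundary edge runs (0.00, 0.00)→(10.00, 0.00); distance from the point to it = 1.99 mm. The point is not inside any of the regions above, so it lies outside the cross-section (1.99 mm from the nearest boundary).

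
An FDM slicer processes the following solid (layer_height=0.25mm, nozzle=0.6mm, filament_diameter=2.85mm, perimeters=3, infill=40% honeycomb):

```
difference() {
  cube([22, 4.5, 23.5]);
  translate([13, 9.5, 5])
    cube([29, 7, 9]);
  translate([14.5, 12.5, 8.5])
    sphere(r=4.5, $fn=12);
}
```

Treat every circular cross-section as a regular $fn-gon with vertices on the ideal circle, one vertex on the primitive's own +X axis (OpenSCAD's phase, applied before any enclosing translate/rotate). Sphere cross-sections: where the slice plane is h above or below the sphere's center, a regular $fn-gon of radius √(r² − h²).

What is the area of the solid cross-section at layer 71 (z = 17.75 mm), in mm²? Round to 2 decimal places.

At z = 17.75 mm: the cube (footprint 22×4.5) is included at this height (area 99.00 mm²); the cube at (13, 9.5) is absent (z outside [5, 14]); the sphere at (14.5, 12.5) is not intersected at this z (|z−center|=9.250 > r=4.5); Subtracting the remaining from the first: none of the subtracted shapes is present at this height, so the 22×4.5 cube is unchanged — area = 99.00 mm². Overall, the cross-section is a single solid region. Net area = 99.00 mm².

99.00 mm²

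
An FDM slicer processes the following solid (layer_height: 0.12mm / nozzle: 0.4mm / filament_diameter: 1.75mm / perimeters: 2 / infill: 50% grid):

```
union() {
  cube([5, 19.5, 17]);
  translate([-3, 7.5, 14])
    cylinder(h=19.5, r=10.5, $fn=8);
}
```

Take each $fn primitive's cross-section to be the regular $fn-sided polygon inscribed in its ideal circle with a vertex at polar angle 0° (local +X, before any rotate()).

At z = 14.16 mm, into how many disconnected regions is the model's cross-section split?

At z = 14.16 mm: the cube (footprint 5×19.5) is included at this height; the r=10.5 cylinder at (-3, 7.5) gives a regular 8-gon of circumradius 10.5 (constant along its height); Taking the union: the regions partially overlap (shared area 77.83 mm²), so overlapping operands fuse into one piece — 1 connected region. The result has 1 disconnected region.

1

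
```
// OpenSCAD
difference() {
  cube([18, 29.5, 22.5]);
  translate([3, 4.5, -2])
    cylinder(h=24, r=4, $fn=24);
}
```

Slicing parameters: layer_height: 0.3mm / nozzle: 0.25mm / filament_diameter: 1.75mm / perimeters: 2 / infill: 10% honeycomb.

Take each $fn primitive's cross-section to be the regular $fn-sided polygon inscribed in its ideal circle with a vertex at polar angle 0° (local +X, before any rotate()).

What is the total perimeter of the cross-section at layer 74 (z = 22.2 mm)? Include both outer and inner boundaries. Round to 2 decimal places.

At z = 22.2 mm: the cube is present — its section is the full 18×29.5 rectangle (perimeter 95.00 mm); the cylinder at (3, 4.5) is not intersected at this z (z outside [-2, 22]); After the difference (first − rest): none of the subtracted shapes is present at this height, so the 18×29.5 cube is unchanged — boundary = 95.00 mm. Overall, the cross-section is a single solid region. Total boundary length (outer) = 95.00 mm.

95.00 mm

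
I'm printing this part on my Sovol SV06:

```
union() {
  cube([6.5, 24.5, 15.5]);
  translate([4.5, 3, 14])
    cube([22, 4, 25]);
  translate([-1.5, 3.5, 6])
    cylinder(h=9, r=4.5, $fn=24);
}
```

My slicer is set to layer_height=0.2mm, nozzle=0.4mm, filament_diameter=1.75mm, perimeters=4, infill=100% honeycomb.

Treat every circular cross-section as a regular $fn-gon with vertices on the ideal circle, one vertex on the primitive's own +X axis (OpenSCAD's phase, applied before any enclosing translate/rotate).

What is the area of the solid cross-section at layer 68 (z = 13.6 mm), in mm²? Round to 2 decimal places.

204.39 mm²

At z = 13.6 mm: the cube (footprint 6.5×24.5) is included at this height (area 159.25 mm²); the cube at (4.5, 3) does not reach this height (z outside [14, 39]); the r=4.5 cylinder at (-1.5, 3.5) contributes a regular 24-gon of circumradius 4.5 (area = (24/2)·4.500²·sin(360°/24) = 62.89 mm²); Merging all regions: the regions partially overlap — summed areas 222.14 mm² minus the doubly-counted overlap 17.76 mm² gives 204.39 mm² — area = 204.39 mm². Overall, the cross-section is a single solid region. Net area = 204.39 mm².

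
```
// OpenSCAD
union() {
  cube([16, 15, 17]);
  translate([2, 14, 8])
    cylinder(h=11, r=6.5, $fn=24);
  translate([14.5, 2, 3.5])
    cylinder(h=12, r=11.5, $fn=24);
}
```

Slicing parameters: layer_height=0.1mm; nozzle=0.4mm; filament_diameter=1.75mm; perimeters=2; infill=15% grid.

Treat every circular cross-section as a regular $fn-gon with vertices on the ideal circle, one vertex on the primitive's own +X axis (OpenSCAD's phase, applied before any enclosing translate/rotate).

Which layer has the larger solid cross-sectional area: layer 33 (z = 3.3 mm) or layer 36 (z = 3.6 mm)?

Layer 33 (z = 3.3): the cube (footprint 16×15) is included at this height (area 240.00 mm²); the cylinder at (2, 14) is not intersected at this z (z outside [8, 19]); the cylinder at (14.5, 2) is not intersected at this z (z outside [3.5, 15.5]); Merging all regions: only the 16×15 cube is present, so the union is just that shape — area = 240.00 mm². So its area = 240.00 mm². Layer 36 (z = 3.6): the 16×15 cube contributes its full rectangle (area 240.00 mm²); the cylinder at (2, 14) is absent (z outside [8, 19]); the r=11.5 cylinder at (14.5, 2) contributes a regular 24-gon of circumradius 11.5 (area = (24/2)·11.500²·sin(360°/24) = 410.75 mm²); Taking the union: the regions partially overlap — summed areas 650.75 mm² minus the doubly-counted overlap 145.53 mm² gives 505.22 mm² — area = 505.22 mm². So its area = 505.22 mm². Layer 36 is larger (505.22 vs 240.00 mm²).

layer 36 (z = 3.6 mm)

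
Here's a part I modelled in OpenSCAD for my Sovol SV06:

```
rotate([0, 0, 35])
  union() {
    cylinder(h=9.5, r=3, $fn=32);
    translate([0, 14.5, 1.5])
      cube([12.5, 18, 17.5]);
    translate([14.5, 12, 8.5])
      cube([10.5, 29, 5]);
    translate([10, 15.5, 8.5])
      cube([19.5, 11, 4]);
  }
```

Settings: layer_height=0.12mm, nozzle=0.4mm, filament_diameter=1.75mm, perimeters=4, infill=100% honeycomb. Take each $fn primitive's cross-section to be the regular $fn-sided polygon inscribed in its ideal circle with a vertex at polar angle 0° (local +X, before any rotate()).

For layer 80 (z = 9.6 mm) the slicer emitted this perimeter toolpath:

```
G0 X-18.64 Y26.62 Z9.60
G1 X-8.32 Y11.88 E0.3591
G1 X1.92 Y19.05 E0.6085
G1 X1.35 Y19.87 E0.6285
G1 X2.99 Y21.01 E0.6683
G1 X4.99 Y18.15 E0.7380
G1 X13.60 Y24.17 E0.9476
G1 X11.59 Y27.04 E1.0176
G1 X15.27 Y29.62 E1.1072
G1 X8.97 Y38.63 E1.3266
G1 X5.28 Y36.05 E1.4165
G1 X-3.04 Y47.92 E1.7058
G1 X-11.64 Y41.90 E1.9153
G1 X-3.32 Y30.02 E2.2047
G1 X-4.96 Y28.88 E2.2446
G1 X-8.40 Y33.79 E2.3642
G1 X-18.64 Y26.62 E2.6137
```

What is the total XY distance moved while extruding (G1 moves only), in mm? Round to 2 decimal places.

130.97 mm

Sum the Euclidean lengths of each G1 segment: total = 130.97 mm.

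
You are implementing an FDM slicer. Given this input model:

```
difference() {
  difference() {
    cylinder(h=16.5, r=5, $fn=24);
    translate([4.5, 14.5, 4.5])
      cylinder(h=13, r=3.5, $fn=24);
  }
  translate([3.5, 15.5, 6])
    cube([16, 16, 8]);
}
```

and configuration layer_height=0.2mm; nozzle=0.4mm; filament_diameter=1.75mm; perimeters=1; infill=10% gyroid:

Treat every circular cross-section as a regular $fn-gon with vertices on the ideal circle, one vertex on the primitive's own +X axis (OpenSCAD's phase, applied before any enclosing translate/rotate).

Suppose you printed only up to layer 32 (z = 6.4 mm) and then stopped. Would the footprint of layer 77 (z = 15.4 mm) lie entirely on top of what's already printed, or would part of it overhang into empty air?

Compare the two slices. At z = 6.4: the cylinder: section is a regular 24-gon, circumradius r=5 (area = (24/2)·5.000²·sin(360°/24) = 77.65 mm²); the r=3.5 cylinder at (4.5, 14.5) contributes a regular 24-gon of circumradius 3.5 (area = (24/2)·3.500²·sin(360°/24) = 38.05 mm²); After the difference (first − rest): starting from the r=5 cylinder (77.65 mm²), the r=3.5 cylinder at (4.5, 14.5) misses the remaining region (no effect) — area = 77.65 mm²; the 16×16 cube at (3.5, 15.5) contributes its full rectangle (area 256.00 mm²); Subtracting the remaining from the first: starting from that combined region (77.65 mm²), the 16×16 cube at (3.5, 15.5) misses the remaining region (no effect) — area = 77.65 mm². At z = 15.4: the r=5 cylinder gives a regular 24-gon of circumradius 5 (constant along its height) (area = (24/2)·5.000²·sin(360°/24) = 77.65 mm²); the r=3.5 cylinder at (4.5, 14.5) contributes a regular 24-gon of circumradius 3.5 (area = (24/2)·3.500²·sin(360°/24) = 38.05 mm²); Subtracting the remaining from the first: starting from the r=5 cylinder (77.65 mm²), the r=3.5 cylinder at (4.5, 14.5) misses the remaining region (no effect) — area = 77.65 mm²; the cube at (3.5, 15.5) does not reach this height (z outside [6, 14]); Taking the first minus the rest: none of the subtracted shapes is present at this height, so that combined region is unchanged — area = 77.65 mm². Checking containment: the cross-section at z = 15.4 is a subset of the cross-section at z = 6.4.

entirely on top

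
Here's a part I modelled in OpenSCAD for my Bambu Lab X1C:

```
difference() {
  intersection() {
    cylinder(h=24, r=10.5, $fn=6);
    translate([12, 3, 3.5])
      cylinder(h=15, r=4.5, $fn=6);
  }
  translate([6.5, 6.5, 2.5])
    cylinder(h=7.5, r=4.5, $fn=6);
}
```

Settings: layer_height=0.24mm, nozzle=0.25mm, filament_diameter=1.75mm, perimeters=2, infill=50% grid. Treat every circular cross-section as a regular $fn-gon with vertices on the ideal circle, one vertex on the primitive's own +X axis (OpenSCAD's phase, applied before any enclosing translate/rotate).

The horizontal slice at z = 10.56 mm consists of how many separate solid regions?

1

At z = 10.56 mm: the r=10.5 cylinder gives a regular 6-gon of circumradius 10.5 (constant along its height); the cylinder at (12, 3): section is a regular 6-gon, circumradius r=4.5; Taking the intersection: the r=4.5 cylinder at (12, 3) partially overlaps the r=10.5 cylinder; clipping to the common part keeps 5.17 mm² — 1 connected region; the cylinder at (6.5, 6.5) does not reach this height (z outside [2.5, 10]); Subtracting the remaining from the first: none of the subtracted shapes is present at this height, so that combined region is unchanged — 1 connected region. The result has 1 disconnected region.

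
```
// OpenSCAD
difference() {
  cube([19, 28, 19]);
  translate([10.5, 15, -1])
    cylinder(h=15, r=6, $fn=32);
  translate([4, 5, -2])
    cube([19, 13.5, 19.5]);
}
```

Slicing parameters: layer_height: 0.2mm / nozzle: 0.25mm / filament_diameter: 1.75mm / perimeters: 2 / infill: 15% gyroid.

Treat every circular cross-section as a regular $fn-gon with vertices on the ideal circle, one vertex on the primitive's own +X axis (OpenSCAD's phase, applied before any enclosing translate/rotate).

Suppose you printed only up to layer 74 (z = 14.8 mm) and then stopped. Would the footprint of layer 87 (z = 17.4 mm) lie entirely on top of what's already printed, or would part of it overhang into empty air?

entirely on top

Compare the two slices. At z = 14.8: the 19×28 cube contributes its full rectangle (area 532.00 mm²); the cylinder at (10.5, 15) is absent (z outside [-1, 14]); the cube at (4, 5) (footprint 19×13.5) is included at this height (area 256.50 mm²); After the difference (first − rest): starting from the 19×28 cube (532.00 mm²), the 19×13.5 cube at (4, 5) partially overlaps it — only the 202.50 mm² overlap (of its 256.50 mm²) is removed, clipping the outline — area = 329.50 mm². At z = 17.4: the cube is present — its section is the full 19×28 rectangle (area 532.00 mm²); the cylinder at (10.5, 15) does not reach this height (z outside [-1, 14]); the cube at (4, 5) is present — its section is the full 19×13.5 rectangle (area 256.50 mm²); Subtracting the remaining from the first: starting from the 19×28 cube (532.00 mm²), the 19×13.5 cube at (4, 5) partially overlaps it — only the 202.50 mm² overlap (of its 256.50 mm²) is removed, clipping the outline — area = 329.50 mm². Checking containment: the cross-section at z = 17.4 is a subset of the cross-section at z = 14.8.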